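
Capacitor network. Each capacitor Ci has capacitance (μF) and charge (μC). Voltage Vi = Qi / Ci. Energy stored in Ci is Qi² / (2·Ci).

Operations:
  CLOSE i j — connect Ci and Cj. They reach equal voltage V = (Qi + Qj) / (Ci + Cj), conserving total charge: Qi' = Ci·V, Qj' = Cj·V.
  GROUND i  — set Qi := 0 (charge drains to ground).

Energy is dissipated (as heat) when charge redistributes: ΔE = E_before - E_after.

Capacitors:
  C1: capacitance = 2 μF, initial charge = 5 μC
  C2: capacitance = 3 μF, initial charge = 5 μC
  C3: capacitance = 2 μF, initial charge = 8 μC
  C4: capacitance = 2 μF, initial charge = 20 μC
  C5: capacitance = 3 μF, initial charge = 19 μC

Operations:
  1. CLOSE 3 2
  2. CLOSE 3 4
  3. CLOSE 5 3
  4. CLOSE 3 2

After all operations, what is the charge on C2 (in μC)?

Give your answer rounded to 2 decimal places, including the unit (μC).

Answer: 12.26 μC

Derivation:
Initial: C1(2μF, Q=5μC, V=2.50V), C2(3μF, Q=5μC, V=1.67V), C3(2μF, Q=8μC, V=4.00V), C4(2μF, Q=20μC, V=10.00V), C5(3μF, Q=19μC, V=6.33V)
Op 1: CLOSE 3-2: Q_total=13.00, C_total=5.00, V=2.60; Q3=5.20, Q2=7.80; dissipated=3.267
Op 2: CLOSE 3-4: Q_total=25.20, C_total=4.00, V=6.30; Q3=12.60, Q4=12.60; dissipated=27.380
Op 3: CLOSE 5-3: Q_total=31.60, C_total=5.00, V=6.32; Q5=18.96, Q3=12.64; dissipated=0.001
Op 4: CLOSE 3-2: Q_total=20.44, C_total=5.00, V=4.09; Q3=8.18, Q2=12.26; dissipated=8.303
Final charges: Q1=5.00, Q2=12.26, Q3=8.18, Q4=12.60, Q5=18.96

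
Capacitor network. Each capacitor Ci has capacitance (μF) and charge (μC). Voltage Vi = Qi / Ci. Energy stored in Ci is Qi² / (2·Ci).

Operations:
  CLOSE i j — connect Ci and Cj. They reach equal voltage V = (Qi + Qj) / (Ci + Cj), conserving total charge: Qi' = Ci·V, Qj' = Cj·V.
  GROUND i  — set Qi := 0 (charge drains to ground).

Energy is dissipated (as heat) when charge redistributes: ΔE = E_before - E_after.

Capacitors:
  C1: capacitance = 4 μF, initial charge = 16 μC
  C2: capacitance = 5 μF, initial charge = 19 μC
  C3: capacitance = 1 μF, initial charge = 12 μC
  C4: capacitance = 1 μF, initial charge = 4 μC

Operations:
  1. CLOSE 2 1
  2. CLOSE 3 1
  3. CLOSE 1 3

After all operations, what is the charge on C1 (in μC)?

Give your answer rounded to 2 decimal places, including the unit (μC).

Initial: C1(4μF, Q=16μC, V=4.00V), C2(5μF, Q=19μC, V=3.80V), C3(1μF, Q=12μC, V=12.00V), C4(1μF, Q=4μC, V=4.00V)
Op 1: CLOSE 2-1: Q_total=35.00, C_total=9.00, V=3.89; Q2=19.44, Q1=15.56; dissipated=0.044
Op 2: CLOSE 3-1: Q_total=27.56, C_total=5.00, V=5.51; Q3=5.51, Q1=22.04; dissipated=26.316
Op 3: CLOSE 1-3: Q_total=27.56, C_total=5.00, V=5.51; Q1=22.04, Q3=5.51; dissipated=0.000
Final charges: Q1=22.04, Q2=19.44, Q3=5.51, Q4=4.00

Answer: 22.04 μC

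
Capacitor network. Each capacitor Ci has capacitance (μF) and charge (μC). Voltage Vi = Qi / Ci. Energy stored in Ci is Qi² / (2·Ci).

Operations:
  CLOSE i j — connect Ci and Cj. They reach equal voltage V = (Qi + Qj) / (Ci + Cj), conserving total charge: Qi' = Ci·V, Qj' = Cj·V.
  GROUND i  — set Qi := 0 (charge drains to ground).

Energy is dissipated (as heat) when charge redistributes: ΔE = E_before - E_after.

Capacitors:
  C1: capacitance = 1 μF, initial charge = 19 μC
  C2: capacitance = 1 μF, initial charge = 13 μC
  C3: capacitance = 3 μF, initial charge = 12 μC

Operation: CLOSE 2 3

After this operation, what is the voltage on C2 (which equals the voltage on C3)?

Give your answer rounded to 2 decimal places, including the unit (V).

Answer: 6.25 V

Derivation:
Initial: C1(1μF, Q=19μC, V=19.00V), C2(1μF, Q=13μC, V=13.00V), C3(3μF, Q=12μC, V=4.00V)
Op 1: CLOSE 2-3: Q_total=25.00, C_total=4.00, V=6.25; Q2=6.25, Q3=18.75; dissipated=30.375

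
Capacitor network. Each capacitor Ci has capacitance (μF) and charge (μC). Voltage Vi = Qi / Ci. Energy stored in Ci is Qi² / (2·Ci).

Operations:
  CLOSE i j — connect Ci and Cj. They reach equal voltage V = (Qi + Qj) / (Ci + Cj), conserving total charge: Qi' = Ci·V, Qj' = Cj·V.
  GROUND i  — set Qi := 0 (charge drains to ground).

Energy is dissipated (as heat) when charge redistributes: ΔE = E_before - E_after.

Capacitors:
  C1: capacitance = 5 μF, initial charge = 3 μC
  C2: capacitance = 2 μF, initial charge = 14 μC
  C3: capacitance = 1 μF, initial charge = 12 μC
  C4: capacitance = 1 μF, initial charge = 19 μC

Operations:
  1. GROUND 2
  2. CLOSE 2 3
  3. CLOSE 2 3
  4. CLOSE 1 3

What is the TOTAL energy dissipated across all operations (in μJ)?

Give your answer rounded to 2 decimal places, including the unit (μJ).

Initial: C1(5μF, Q=3μC, V=0.60V), C2(2μF, Q=14μC, V=7.00V), C3(1μF, Q=12μC, V=12.00V), C4(1μF, Q=19μC, V=19.00V)
Op 1: GROUND 2: Q2=0; energy lost=49.000
Op 2: CLOSE 2-3: Q_total=12.00, C_total=3.00, V=4.00; Q2=8.00, Q3=4.00; dissipated=48.000
Op 3: CLOSE 2-3: Q_total=12.00, C_total=3.00, V=4.00; Q2=8.00, Q3=4.00; dissipated=0.000
Op 4: CLOSE 1-3: Q_total=7.00, C_total=6.00, V=1.17; Q1=5.83, Q3=1.17; dissipated=4.817
Total dissipated: 101.817 μJ

Answer: 101.82 μJ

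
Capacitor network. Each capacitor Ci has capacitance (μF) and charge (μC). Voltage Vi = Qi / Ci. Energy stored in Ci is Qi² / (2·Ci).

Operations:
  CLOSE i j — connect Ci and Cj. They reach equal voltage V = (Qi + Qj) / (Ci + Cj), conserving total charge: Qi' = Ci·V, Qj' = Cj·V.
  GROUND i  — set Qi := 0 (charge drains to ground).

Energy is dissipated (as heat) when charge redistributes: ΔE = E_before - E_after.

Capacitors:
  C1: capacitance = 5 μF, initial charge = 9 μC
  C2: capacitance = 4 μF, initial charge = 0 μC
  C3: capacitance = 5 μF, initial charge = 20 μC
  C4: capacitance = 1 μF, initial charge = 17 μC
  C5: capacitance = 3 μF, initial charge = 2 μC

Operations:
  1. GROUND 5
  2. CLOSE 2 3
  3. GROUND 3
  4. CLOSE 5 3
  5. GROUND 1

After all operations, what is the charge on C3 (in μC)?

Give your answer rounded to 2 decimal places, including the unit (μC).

Initial: C1(5μF, Q=9μC, V=1.80V), C2(4μF, Q=0μC, V=0.00V), C3(5μF, Q=20μC, V=4.00V), C4(1μF, Q=17μC, V=17.00V), C5(3μF, Q=2μC, V=0.67V)
Op 1: GROUND 5: Q5=0; energy lost=0.667
Op 2: CLOSE 2-3: Q_total=20.00, C_total=9.00, V=2.22; Q2=8.89, Q3=11.11; dissipated=17.778
Op 3: GROUND 3: Q3=0; energy lost=12.346
Op 4: CLOSE 5-3: Q_total=0.00, C_total=8.00, V=0.00; Q5=0.00, Q3=0.00; dissipated=0.000
Op 5: GROUND 1: Q1=0; energy lost=8.100
Final charges: Q1=0.00, Q2=8.89, Q3=0.00, Q4=17.00, Q5=0.00

Answer: 0.00 μC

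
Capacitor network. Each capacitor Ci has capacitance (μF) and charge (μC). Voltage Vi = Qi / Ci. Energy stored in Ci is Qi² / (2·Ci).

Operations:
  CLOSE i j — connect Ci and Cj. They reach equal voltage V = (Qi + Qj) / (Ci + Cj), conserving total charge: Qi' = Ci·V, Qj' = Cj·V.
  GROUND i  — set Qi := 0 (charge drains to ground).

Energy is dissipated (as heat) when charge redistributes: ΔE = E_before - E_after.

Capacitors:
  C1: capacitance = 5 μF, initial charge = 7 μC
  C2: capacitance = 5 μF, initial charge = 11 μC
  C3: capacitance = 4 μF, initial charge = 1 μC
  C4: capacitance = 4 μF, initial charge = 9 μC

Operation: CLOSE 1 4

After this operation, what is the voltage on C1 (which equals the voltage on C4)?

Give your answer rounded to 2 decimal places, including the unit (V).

Initial: C1(5μF, Q=7μC, V=1.40V), C2(5μF, Q=11μC, V=2.20V), C3(4μF, Q=1μC, V=0.25V), C4(4μF, Q=9μC, V=2.25V)
Op 1: CLOSE 1-4: Q_total=16.00, C_total=9.00, V=1.78; Q1=8.89, Q4=7.11; dissipated=0.803

Answer: 1.78 V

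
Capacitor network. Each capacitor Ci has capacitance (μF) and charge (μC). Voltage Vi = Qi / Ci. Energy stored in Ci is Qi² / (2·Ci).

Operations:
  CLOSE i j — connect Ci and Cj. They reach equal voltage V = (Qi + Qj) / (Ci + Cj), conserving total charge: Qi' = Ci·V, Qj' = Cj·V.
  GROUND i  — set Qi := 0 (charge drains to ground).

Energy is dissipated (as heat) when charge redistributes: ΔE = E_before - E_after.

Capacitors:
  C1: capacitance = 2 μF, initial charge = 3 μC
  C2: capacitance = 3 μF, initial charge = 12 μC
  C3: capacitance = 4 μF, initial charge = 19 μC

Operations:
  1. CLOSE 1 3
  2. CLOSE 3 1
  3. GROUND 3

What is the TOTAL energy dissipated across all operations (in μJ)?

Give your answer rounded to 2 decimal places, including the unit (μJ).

Initial: C1(2μF, Q=3μC, V=1.50V), C2(3μF, Q=12μC, V=4.00V), C3(4μF, Q=19μC, V=4.75V)
Op 1: CLOSE 1-3: Q_total=22.00, C_total=6.00, V=3.67; Q1=7.33, Q3=14.67; dissipated=7.042
Op 2: CLOSE 3-1: Q_total=22.00, C_total=6.00, V=3.67; Q3=14.67, Q1=7.33; dissipated=0.000
Op 3: GROUND 3: Q3=0; energy lost=26.889
Total dissipated: 33.931 μJ

Answer: 33.93 μJ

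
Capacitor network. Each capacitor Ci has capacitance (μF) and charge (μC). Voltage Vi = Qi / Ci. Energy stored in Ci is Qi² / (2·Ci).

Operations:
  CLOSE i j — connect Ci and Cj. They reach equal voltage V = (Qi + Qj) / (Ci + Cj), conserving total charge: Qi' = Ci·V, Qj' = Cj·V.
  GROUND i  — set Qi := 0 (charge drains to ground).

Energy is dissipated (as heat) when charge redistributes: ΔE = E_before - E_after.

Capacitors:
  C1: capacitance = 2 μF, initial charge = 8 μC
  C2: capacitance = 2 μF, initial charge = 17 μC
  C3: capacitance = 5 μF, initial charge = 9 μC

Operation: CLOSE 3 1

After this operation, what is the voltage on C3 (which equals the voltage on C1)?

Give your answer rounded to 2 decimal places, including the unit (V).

Initial: C1(2μF, Q=8μC, V=4.00V), C2(2μF, Q=17μC, V=8.50V), C3(5μF, Q=9μC, V=1.80V)
Op 1: CLOSE 3-1: Q_total=17.00, C_total=7.00, V=2.43; Q3=12.14, Q1=4.86; dissipated=3.457

Answer: 2.43 V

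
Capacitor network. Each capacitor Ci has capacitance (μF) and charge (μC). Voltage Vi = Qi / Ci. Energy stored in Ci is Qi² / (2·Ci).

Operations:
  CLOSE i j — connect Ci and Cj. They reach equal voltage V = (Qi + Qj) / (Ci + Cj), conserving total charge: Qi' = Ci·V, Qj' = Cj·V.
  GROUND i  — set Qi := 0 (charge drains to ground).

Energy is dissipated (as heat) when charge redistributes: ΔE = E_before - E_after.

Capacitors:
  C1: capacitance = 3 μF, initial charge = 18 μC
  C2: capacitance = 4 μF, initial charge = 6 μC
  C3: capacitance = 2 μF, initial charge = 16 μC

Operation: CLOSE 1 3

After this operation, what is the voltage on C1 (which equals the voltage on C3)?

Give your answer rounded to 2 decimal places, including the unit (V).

Answer: 6.80 V

Derivation:
Initial: C1(3μF, Q=18μC, V=6.00V), C2(4μF, Q=6μC, V=1.50V), C3(2μF, Q=16μC, V=8.00V)
Op 1: CLOSE 1-3: Q_total=34.00, C_total=5.00, V=6.80; Q1=20.40, Q3=13.60; dissipated=2.400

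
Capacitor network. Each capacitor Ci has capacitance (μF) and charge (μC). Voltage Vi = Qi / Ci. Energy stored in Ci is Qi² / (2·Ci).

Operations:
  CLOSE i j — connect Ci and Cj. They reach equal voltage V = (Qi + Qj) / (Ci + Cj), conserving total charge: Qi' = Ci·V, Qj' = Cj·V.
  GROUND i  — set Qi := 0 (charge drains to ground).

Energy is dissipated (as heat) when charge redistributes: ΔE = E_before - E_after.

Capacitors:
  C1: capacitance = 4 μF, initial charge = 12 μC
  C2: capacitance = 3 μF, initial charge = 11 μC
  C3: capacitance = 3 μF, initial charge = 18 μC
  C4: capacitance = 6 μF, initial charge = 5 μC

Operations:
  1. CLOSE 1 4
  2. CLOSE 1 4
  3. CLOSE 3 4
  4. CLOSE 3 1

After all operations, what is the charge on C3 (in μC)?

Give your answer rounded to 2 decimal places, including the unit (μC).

Answer: 6.94 μC

Derivation:
Initial: C1(4μF, Q=12μC, V=3.00V), C2(3μF, Q=11μC, V=3.67V), C3(3μF, Q=18μC, V=6.00V), C4(6μF, Q=5μC, V=0.83V)
Op 1: CLOSE 1-4: Q_total=17.00, C_total=10.00, V=1.70; Q1=6.80, Q4=10.20; dissipated=5.633
Op 2: CLOSE 1-4: Q_total=17.00, C_total=10.00, V=1.70; Q1=6.80, Q4=10.20; dissipated=0.000
Op 3: CLOSE 3-4: Q_total=28.20, C_total=9.00, V=3.13; Q3=9.40, Q4=18.80; dissipated=18.490
Op 4: CLOSE 3-1: Q_total=16.20, C_total=7.00, V=2.31; Q3=6.94, Q1=9.26; dissipated=1.761
Final charges: Q1=9.26, Q2=11.00, Q3=6.94, Q4=18.80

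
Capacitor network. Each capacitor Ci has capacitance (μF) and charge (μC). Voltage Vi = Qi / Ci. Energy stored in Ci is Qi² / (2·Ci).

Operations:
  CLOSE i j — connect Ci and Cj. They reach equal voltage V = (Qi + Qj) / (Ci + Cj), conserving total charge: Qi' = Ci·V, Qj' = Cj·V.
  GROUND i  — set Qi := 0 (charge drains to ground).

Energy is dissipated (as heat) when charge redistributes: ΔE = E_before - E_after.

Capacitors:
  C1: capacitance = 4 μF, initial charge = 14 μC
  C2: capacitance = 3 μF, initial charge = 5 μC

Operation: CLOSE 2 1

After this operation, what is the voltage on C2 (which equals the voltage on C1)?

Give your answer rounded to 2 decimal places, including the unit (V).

Initial: C1(4μF, Q=14μC, V=3.50V), C2(3μF, Q=5μC, V=1.67V)
Op 1: CLOSE 2-1: Q_total=19.00, C_total=7.00, V=2.71; Q2=8.14, Q1=10.86; dissipated=2.881

Answer: 2.71 V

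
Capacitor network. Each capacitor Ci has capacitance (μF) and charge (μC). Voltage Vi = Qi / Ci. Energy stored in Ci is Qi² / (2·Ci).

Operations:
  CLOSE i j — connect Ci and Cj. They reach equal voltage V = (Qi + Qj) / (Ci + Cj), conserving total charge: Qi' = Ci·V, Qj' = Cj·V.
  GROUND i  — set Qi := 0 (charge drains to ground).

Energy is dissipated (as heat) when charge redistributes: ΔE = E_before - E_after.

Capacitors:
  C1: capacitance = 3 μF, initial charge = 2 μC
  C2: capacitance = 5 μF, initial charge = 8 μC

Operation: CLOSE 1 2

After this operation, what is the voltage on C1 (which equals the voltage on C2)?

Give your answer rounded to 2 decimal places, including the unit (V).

Initial: C1(3μF, Q=2μC, V=0.67V), C2(5μF, Q=8μC, V=1.60V)
Op 1: CLOSE 1-2: Q_total=10.00, C_total=8.00, V=1.25; Q1=3.75, Q2=6.25; dissipated=0.817

Answer: 1.25 V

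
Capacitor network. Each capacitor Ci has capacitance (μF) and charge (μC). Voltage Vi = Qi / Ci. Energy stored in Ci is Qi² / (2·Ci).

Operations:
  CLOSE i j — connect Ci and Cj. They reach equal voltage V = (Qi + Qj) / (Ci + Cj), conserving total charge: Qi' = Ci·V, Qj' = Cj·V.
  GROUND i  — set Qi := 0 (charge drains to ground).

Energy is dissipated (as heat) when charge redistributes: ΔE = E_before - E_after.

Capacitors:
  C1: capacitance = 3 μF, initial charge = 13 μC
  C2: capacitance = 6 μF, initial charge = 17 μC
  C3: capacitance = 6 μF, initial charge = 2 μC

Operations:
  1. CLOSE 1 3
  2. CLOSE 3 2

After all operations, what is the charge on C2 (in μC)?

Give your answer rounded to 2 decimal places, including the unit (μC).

Initial: C1(3μF, Q=13μC, V=4.33V), C2(6μF, Q=17μC, V=2.83V), C3(6μF, Q=2μC, V=0.33V)
Op 1: CLOSE 1-3: Q_total=15.00, C_total=9.00, V=1.67; Q1=5.00, Q3=10.00; dissipated=16.000
Op 2: CLOSE 3-2: Q_total=27.00, C_total=12.00, V=2.25; Q3=13.50, Q2=13.50; dissipated=2.042
Final charges: Q1=5.00, Q2=13.50, Q3=13.50

Answer: 13.50 μC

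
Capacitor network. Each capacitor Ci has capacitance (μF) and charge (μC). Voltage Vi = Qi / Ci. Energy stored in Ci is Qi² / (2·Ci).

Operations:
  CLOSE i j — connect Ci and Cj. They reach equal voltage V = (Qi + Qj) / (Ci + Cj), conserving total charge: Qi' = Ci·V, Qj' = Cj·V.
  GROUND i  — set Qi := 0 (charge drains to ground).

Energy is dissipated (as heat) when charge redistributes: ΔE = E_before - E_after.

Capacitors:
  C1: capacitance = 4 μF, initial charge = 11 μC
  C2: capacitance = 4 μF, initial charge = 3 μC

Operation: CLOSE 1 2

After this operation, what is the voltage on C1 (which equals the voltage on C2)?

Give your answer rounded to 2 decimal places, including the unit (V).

Answer: 1.75 V

Derivation:
Initial: C1(4μF, Q=11μC, V=2.75V), C2(4μF, Q=3μC, V=0.75V)
Op 1: CLOSE 1-2: Q_total=14.00, C_total=8.00, V=1.75; Q1=7.00, Q2=7.00; dissipated=4.000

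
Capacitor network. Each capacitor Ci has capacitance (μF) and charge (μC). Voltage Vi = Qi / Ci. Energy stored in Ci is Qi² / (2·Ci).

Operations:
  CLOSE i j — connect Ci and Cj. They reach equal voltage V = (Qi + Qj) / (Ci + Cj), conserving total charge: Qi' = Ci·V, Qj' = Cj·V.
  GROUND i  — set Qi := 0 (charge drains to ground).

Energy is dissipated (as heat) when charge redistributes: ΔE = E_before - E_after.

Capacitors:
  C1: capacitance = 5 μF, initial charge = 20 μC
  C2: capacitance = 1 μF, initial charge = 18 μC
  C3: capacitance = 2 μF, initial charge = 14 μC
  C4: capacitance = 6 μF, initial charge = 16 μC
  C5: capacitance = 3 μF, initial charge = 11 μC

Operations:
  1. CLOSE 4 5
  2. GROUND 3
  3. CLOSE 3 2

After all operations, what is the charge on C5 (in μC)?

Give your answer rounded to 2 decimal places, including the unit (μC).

Initial: C1(5μF, Q=20μC, V=4.00V), C2(1μF, Q=18μC, V=18.00V), C3(2μF, Q=14μC, V=7.00V), C4(6μF, Q=16μC, V=2.67V), C5(3μF, Q=11μC, V=3.67V)
Op 1: CLOSE 4-5: Q_total=27.00, C_total=9.00, V=3.00; Q4=18.00, Q5=9.00; dissipated=1.000
Op 2: GROUND 3: Q3=0; energy lost=49.000
Op 3: CLOSE 3-2: Q_total=18.00, C_total=3.00, V=6.00; Q3=12.00, Q2=6.00; dissipated=108.000
Final charges: Q1=20.00, Q2=6.00, Q3=12.00, Q4=18.00, Q5=9.00

Answer: 9.00 μC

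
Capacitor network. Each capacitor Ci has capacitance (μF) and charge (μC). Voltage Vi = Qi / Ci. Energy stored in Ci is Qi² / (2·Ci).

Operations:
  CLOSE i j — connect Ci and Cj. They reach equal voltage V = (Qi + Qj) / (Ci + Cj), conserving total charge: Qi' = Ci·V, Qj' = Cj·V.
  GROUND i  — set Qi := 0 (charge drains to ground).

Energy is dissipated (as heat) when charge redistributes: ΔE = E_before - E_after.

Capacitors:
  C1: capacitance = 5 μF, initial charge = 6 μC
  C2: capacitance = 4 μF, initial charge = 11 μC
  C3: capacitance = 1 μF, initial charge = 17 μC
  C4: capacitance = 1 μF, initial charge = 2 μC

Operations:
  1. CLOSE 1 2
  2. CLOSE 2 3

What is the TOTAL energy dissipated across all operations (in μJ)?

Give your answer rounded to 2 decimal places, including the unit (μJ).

Initial: C1(5μF, Q=6μC, V=1.20V), C2(4μF, Q=11μC, V=2.75V), C3(1μF, Q=17μC, V=17.00V), C4(1μF, Q=2μC, V=2.00V)
Op 1: CLOSE 1-2: Q_total=17.00, C_total=9.00, V=1.89; Q1=9.44, Q2=7.56; dissipated=2.669
Op 2: CLOSE 2-3: Q_total=24.56, C_total=5.00, V=4.91; Q2=19.64, Q3=4.91; dissipated=91.338
Total dissipated: 94.008 μJ

Answer: 94.01 μJ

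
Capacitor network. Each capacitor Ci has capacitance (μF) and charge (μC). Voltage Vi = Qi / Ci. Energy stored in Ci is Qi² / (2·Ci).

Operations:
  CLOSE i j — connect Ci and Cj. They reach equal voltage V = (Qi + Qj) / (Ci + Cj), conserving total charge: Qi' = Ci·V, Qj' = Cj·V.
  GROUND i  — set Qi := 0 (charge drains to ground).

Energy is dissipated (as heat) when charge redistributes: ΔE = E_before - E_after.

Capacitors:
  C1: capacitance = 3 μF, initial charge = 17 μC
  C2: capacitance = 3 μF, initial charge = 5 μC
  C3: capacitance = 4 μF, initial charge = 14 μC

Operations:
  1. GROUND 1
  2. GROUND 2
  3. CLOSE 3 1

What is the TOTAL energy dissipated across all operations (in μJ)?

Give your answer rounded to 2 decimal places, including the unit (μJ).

Initial: C1(3μF, Q=17μC, V=5.67V), C2(3μF, Q=5μC, V=1.67V), C3(4μF, Q=14μC, V=3.50V)
Op 1: GROUND 1: Q1=0; energy lost=48.167
Op 2: GROUND 2: Q2=0; energy lost=4.167
Op 3: CLOSE 3-1: Q_total=14.00, C_total=7.00, V=2.00; Q3=8.00, Q1=6.00; dissipated=10.500
Total dissipated: 62.833 μJ

Answer: 62.83 μJ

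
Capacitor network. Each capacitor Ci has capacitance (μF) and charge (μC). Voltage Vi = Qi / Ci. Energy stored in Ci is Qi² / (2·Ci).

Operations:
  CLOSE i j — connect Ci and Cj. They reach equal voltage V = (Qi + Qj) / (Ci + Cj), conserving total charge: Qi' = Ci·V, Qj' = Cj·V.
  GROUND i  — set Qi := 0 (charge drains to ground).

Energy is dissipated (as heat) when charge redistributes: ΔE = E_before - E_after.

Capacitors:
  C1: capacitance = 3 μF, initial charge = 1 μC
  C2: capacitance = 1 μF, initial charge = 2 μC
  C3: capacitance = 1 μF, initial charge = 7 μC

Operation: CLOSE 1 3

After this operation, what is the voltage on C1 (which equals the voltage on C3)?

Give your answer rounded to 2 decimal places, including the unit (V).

Initial: C1(3μF, Q=1μC, V=0.33V), C2(1μF, Q=2μC, V=2.00V), C3(1μF, Q=7μC, V=7.00V)
Op 1: CLOSE 1-3: Q_total=8.00, C_total=4.00, V=2.00; Q1=6.00, Q3=2.00; dissipated=16.667

Answer: 2.00 V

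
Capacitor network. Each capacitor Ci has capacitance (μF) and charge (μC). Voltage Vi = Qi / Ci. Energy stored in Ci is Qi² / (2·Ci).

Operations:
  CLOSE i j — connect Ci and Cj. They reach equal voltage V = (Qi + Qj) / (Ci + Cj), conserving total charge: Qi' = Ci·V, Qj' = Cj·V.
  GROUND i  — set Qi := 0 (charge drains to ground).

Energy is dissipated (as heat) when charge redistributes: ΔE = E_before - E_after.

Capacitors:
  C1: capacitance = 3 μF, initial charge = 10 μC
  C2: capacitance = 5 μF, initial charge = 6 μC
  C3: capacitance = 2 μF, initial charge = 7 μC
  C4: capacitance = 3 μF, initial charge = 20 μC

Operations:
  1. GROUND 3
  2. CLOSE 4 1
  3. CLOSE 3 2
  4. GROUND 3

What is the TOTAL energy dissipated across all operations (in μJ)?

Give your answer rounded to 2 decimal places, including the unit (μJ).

Initial: C1(3μF, Q=10μC, V=3.33V), C2(5μF, Q=6μC, V=1.20V), C3(2μF, Q=7μC, V=3.50V), C4(3μF, Q=20μC, V=6.67V)
Op 1: GROUND 3: Q3=0; energy lost=12.250
Op 2: CLOSE 4-1: Q_total=30.00, C_total=6.00, V=5.00; Q4=15.00, Q1=15.00; dissipated=8.333
Op 3: CLOSE 3-2: Q_total=6.00, C_total=7.00, V=0.86; Q3=1.71, Q2=4.29; dissipated=1.029
Op 4: GROUND 3: Q3=0; energy lost=0.735
Total dissipated: 22.347 μJ

Answer: 22.35 μJ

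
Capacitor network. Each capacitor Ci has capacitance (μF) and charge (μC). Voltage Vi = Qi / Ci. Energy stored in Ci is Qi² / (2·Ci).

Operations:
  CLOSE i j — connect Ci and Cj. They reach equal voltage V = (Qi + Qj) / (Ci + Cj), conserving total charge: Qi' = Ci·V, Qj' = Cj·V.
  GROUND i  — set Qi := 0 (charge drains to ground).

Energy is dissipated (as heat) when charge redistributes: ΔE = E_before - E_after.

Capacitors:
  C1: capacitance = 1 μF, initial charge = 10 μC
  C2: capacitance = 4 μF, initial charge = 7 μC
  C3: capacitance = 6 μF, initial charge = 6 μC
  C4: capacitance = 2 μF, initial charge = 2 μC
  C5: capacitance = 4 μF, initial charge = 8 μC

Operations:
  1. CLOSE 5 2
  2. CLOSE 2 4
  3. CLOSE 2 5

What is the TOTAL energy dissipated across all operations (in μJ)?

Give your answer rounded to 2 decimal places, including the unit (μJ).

Initial: C1(1μF, Q=10μC, V=10.00V), C2(4μF, Q=7μC, V=1.75V), C3(6μF, Q=6μC, V=1.00V), C4(2μF, Q=2μC, V=1.00V), C5(4μF, Q=8μC, V=2.00V)
Op 1: CLOSE 5-2: Q_total=15.00, C_total=8.00, V=1.88; Q5=7.50, Q2=7.50; dissipated=0.062
Op 2: CLOSE 2-4: Q_total=9.50, C_total=6.00, V=1.58; Q2=6.33, Q4=3.17; dissipated=0.510
Op 3: CLOSE 2-5: Q_total=13.83, C_total=8.00, V=1.73; Q2=6.92, Q5=6.92; dissipated=0.085
Total dissipated: 0.658 μJ

Answer: 0.66 μJ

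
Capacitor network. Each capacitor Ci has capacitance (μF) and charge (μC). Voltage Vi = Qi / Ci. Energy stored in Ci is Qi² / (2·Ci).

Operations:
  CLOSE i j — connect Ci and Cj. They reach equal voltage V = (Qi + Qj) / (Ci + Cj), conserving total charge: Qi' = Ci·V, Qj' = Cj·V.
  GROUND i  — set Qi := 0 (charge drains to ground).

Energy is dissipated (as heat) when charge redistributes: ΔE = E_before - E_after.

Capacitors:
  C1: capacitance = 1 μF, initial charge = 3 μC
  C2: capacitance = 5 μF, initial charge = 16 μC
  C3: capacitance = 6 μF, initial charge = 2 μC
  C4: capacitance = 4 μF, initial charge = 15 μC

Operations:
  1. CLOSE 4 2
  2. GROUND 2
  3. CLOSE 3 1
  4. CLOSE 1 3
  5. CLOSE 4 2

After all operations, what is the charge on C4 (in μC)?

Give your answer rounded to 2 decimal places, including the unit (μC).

Answer: 6.12 μC

Derivation:
Initial: C1(1μF, Q=3μC, V=3.00V), C2(5μF, Q=16μC, V=3.20V), C3(6μF, Q=2μC, V=0.33V), C4(4μF, Q=15μC, V=3.75V)
Op 1: CLOSE 4-2: Q_total=31.00, C_total=9.00, V=3.44; Q4=13.78, Q2=17.22; dissipated=0.336
Op 2: GROUND 2: Q2=0; energy lost=29.660
Op 3: CLOSE 3-1: Q_total=5.00, C_total=7.00, V=0.71; Q3=4.29, Q1=0.71; dissipated=3.048
Op 4: CLOSE 1-3: Q_total=5.00, C_total=7.00, V=0.71; Q1=0.71, Q3=4.29; dissipated=0.000
Op 5: CLOSE 4-2: Q_total=13.78, C_total=9.00, V=1.53; Q4=6.12, Q2=7.65; dissipated=13.182
Final charges: Q1=0.71, Q2=7.65, Q3=4.29, Q4=6.12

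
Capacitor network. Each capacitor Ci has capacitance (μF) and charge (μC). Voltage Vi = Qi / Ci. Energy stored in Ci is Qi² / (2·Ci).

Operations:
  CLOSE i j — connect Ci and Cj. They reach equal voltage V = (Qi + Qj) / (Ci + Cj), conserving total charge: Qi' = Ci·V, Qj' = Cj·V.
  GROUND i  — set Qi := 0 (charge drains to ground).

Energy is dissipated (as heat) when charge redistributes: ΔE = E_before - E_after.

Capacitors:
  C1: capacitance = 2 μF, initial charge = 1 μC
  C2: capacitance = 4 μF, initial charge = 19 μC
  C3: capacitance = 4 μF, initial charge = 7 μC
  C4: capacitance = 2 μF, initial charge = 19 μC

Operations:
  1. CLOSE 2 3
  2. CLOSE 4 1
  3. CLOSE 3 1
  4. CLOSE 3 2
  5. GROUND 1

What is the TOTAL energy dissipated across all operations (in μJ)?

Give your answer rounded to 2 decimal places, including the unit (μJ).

Initial: C1(2μF, Q=1μC, V=0.50V), C2(4μF, Q=19μC, V=4.75V), C3(4μF, Q=7μC, V=1.75V), C4(2μF, Q=19μC, V=9.50V)
Op 1: CLOSE 2-3: Q_total=26.00, C_total=8.00, V=3.25; Q2=13.00, Q3=13.00; dissipated=9.000
Op 2: CLOSE 4-1: Q_total=20.00, C_total=4.00, V=5.00; Q4=10.00, Q1=10.00; dissipated=40.500
Op 3: CLOSE 3-1: Q_total=23.00, C_total=6.00, V=3.83; Q3=15.33, Q1=7.67; dissipated=2.042
Op 4: CLOSE 3-2: Q_total=28.33, C_total=8.00, V=3.54; Q3=14.17, Q2=14.17; dissipated=0.340
Op 5: GROUND 1: Q1=0; energy lost=14.694
Total dissipated: 66.576 μJ

Answer: 66.58 μJ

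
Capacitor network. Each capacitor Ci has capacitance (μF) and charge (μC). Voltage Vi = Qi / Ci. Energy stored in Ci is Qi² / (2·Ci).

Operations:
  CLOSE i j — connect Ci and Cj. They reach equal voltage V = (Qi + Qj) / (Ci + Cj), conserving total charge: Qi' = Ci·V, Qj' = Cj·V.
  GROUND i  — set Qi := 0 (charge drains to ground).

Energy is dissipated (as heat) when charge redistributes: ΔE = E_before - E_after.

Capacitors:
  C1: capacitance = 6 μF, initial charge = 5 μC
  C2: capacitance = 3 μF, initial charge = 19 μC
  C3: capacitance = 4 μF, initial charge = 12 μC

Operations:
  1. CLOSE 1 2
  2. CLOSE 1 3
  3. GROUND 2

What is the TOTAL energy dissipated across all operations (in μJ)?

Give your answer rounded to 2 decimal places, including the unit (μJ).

Answer: 41.05 μJ

Derivation:
Initial: C1(6μF, Q=5μC, V=0.83V), C2(3μF, Q=19μC, V=6.33V), C3(4μF, Q=12μC, V=3.00V)
Op 1: CLOSE 1-2: Q_total=24.00, C_total=9.00, V=2.67; Q1=16.00, Q2=8.00; dissipated=30.250
Op 2: CLOSE 1-3: Q_total=28.00, C_total=10.00, V=2.80; Q1=16.80, Q3=11.20; dissipated=0.133
Op 3: GROUND 2: Q2=0; energy lost=10.667
Total dissipated: 41.050 μJ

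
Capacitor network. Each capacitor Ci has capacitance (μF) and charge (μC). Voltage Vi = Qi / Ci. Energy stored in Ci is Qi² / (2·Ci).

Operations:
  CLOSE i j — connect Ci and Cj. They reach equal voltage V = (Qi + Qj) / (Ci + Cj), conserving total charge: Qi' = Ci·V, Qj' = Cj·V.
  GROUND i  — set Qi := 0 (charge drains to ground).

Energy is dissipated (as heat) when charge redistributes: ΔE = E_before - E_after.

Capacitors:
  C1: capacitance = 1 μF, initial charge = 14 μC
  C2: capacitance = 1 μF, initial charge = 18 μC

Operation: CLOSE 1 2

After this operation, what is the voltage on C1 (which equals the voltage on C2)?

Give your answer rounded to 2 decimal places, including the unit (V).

Initial: C1(1μF, Q=14μC, V=14.00V), C2(1μF, Q=18μC, V=18.00V)
Op 1: CLOSE 1-2: Q_total=32.00, C_total=2.00, V=16.00; Q1=16.00, Q2=16.00; dissipated=4.000

Answer: 16.00 V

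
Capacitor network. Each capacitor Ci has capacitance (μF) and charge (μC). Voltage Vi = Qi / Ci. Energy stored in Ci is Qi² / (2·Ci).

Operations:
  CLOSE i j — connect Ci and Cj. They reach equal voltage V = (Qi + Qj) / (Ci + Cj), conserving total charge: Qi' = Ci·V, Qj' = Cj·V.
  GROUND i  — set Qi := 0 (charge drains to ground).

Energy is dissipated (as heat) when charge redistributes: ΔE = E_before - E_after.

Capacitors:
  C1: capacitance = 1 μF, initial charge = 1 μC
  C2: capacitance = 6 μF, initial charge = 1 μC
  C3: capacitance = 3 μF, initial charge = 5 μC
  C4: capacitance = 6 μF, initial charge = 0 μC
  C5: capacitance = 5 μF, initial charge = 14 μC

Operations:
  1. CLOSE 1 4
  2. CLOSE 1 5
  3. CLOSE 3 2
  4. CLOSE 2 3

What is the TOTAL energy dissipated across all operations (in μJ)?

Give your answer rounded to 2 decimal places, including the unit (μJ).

Initial: C1(1μF, Q=1μC, V=1.00V), C2(6μF, Q=1μC, V=0.17V), C3(3μF, Q=5μC, V=1.67V), C4(6μF, Q=0μC, V=0.00V), C5(5μF, Q=14μC, V=2.80V)
Op 1: CLOSE 1-4: Q_total=1.00, C_total=7.00, V=0.14; Q1=0.14, Q4=0.86; dissipated=0.429
Op 2: CLOSE 1-5: Q_total=14.14, C_total=6.00, V=2.36; Q1=2.36, Q5=11.79; dissipated=2.942
Op 3: CLOSE 3-2: Q_total=6.00, C_total=9.00, V=0.67; Q3=2.00, Q2=4.00; dissipated=2.250
Op 4: CLOSE 2-3: Q_total=6.00, C_total=9.00, V=0.67; Q2=4.00, Q3=2.00; dissipated=0.000
Total dissipated: 5.620 μJ

Answer: 5.62 μJ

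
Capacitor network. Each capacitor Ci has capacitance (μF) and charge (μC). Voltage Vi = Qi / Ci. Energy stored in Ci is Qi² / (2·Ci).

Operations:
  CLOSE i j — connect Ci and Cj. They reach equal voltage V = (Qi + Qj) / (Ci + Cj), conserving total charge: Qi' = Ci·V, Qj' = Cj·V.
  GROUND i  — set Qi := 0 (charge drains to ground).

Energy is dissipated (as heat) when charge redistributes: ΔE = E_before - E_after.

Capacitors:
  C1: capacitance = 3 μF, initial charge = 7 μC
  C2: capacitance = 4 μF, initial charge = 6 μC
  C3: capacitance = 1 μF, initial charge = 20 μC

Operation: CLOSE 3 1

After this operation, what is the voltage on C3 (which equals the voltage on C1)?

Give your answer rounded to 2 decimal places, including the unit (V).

Initial: C1(3μF, Q=7μC, V=2.33V), C2(4μF, Q=6μC, V=1.50V), C3(1μF, Q=20μC, V=20.00V)
Op 1: CLOSE 3-1: Q_total=27.00, C_total=4.00, V=6.75; Q3=6.75, Q1=20.25; dissipated=117.042

Answer: 6.75 V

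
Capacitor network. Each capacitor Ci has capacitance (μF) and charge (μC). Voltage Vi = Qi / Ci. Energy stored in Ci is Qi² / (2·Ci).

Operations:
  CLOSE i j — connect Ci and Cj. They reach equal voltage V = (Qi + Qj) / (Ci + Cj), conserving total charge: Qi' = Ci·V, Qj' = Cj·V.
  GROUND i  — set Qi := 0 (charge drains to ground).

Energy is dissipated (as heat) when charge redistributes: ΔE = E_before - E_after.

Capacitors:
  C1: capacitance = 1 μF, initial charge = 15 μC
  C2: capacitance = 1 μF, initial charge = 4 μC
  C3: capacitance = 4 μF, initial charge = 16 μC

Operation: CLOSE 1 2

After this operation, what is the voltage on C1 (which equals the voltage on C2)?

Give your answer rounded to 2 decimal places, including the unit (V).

Answer: 9.50 V

Derivation:
Initial: C1(1μF, Q=15μC, V=15.00V), C2(1μF, Q=4μC, V=4.00V), C3(4μF, Q=16μC, V=4.00V)
Op 1: CLOSE 1-2: Q_total=19.00, C_total=2.00, V=9.50; Q1=9.50, Q2=9.50; dissipated=30.250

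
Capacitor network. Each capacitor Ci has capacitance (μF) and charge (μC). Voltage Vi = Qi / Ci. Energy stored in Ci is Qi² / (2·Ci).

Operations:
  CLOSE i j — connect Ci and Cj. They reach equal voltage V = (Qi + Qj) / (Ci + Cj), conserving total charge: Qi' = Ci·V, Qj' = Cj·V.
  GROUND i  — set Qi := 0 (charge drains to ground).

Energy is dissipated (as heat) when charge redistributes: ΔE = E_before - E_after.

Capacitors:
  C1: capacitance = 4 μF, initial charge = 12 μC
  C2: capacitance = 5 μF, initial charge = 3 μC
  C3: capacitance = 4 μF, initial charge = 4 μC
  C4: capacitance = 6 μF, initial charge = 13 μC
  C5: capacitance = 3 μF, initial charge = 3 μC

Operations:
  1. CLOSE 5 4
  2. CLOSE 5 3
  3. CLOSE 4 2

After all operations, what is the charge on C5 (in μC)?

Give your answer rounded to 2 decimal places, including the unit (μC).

Answer: 4.00 μC

Derivation:
Initial: C1(4μF, Q=12μC, V=3.00V), C2(5μF, Q=3μC, V=0.60V), C3(4μF, Q=4μC, V=1.00V), C4(6μF, Q=13μC, V=2.17V), C5(3μF, Q=3μC, V=1.00V)
Op 1: CLOSE 5-4: Q_total=16.00, C_total=9.00, V=1.78; Q5=5.33, Q4=10.67; dissipated=1.361
Op 2: CLOSE 5-3: Q_total=9.33, C_total=7.00, V=1.33; Q5=4.00, Q3=5.33; dissipated=0.519
Op 3: CLOSE 4-2: Q_total=13.67, C_total=11.00, V=1.24; Q4=7.45, Q2=6.21; dissipated=1.892
Final charges: Q1=12.00, Q2=6.21, Q3=5.33, Q4=7.45, Q5=4.00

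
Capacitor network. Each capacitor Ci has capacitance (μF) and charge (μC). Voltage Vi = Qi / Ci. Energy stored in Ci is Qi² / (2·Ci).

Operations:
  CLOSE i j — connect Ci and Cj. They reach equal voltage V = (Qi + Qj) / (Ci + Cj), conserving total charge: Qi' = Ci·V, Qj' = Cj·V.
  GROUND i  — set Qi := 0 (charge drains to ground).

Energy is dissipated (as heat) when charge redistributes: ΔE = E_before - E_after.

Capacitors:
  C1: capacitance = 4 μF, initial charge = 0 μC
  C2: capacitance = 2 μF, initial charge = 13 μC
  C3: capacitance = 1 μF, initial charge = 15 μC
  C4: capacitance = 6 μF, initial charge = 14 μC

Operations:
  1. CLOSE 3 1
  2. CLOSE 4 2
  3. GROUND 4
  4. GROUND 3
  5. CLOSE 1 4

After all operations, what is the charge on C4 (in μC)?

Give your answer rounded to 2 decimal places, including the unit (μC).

Answer: 7.20 μC

Derivation:
Initial: C1(4μF, Q=0μC, V=0.00V), C2(2μF, Q=13μC, V=6.50V), C3(1μF, Q=15μC, V=15.00V), C4(6μF, Q=14μC, V=2.33V)
Op 1: CLOSE 3-1: Q_total=15.00, C_total=5.00, V=3.00; Q3=3.00, Q1=12.00; dissipated=90.000
Op 2: CLOSE 4-2: Q_total=27.00, C_total=8.00, V=3.38; Q4=20.25, Q2=6.75; dissipated=13.021
Op 3: GROUND 4: Q4=0; energy lost=34.172
Op 4: GROUND 3: Q3=0; energy lost=4.500
Op 5: CLOSE 1-4: Q_total=12.00, C_total=10.00, V=1.20; Q1=4.80, Q4=7.20; dissipated=10.800
Final charges: Q1=4.80, Q2=6.75, Q3=0.00, Q4=7.20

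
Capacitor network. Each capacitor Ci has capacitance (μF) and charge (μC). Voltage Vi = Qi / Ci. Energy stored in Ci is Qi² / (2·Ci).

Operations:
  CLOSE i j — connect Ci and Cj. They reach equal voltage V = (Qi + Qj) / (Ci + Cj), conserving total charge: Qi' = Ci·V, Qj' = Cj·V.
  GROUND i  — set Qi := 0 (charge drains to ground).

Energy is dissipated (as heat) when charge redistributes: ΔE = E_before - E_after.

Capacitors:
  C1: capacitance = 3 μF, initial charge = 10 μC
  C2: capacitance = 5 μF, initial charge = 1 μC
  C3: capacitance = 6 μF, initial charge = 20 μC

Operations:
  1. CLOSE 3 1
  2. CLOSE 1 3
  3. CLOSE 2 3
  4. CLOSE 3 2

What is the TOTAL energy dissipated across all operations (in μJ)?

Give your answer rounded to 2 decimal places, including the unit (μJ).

Answer: 13.39 μJ

Derivation:
Initial: C1(3μF, Q=10μC, V=3.33V), C2(5μF, Q=1μC, V=0.20V), C3(6μF, Q=20μC, V=3.33V)
Op 1: CLOSE 3-1: Q_total=30.00, C_total=9.00, V=3.33; Q3=20.00, Q1=10.00; dissipated=0.000
Op 2: CLOSE 1-3: Q_total=30.00, C_total=9.00, V=3.33; Q1=10.00, Q3=20.00; dissipated=0.000
Op 3: CLOSE 2-3: Q_total=21.00, C_total=11.00, V=1.91; Q2=9.55, Q3=11.45; dissipated=13.388
Op 4: CLOSE 3-2: Q_total=21.00, C_total=11.00, V=1.91; Q3=11.45, Q2=9.55; dissipated=0.000
Total dissipated: 13.388 μJ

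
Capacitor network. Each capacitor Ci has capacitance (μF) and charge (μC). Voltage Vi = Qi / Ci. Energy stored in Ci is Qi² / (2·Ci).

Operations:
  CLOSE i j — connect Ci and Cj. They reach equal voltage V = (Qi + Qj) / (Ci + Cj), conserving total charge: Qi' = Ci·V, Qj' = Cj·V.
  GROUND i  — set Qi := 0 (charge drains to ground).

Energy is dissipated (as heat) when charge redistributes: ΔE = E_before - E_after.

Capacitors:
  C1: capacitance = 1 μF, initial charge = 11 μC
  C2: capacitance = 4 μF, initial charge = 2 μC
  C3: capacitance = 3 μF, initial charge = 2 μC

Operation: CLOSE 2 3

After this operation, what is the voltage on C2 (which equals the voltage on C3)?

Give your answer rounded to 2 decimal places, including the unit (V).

Initial: C1(1μF, Q=11μC, V=11.00V), C2(4μF, Q=2μC, V=0.50V), C3(3μF, Q=2μC, V=0.67V)
Op 1: CLOSE 2-3: Q_total=4.00, C_total=7.00, V=0.57; Q2=2.29, Q3=1.71; dissipated=0.024

Answer: 0.57 V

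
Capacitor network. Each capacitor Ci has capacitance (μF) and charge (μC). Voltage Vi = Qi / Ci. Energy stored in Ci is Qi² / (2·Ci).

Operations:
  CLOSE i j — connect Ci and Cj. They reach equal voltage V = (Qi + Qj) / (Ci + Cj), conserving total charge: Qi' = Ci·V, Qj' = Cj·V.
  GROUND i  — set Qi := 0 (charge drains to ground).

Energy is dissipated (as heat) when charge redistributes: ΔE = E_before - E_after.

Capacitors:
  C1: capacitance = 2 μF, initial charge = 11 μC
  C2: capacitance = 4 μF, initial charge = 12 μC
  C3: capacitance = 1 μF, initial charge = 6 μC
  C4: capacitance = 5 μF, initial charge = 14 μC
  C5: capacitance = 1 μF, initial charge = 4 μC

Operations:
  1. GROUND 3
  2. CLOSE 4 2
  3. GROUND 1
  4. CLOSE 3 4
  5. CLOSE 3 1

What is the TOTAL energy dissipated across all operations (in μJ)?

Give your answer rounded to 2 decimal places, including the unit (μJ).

Initial: C1(2μF, Q=11μC, V=5.50V), C2(4μF, Q=12μC, V=3.00V), C3(1μF, Q=6μC, V=6.00V), C4(5μF, Q=14μC, V=2.80V), C5(1μF, Q=4μC, V=4.00V)
Op 1: GROUND 3: Q3=0; energy lost=18.000
Op 2: CLOSE 4-2: Q_total=26.00, C_total=9.00, V=2.89; Q4=14.44, Q2=11.56; dissipated=0.044
Op 3: GROUND 1: Q1=0; energy lost=30.250
Op 4: CLOSE 3-4: Q_total=14.44, C_total=6.00, V=2.41; Q3=2.41, Q4=12.04; dissipated=3.477
Op 5: CLOSE 3-1: Q_total=2.41, C_total=3.00, V=0.80; Q3=0.80, Q1=1.60; dissipated=1.932
Total dissipated: 53.704 μJ

Answer: 53.70 μJ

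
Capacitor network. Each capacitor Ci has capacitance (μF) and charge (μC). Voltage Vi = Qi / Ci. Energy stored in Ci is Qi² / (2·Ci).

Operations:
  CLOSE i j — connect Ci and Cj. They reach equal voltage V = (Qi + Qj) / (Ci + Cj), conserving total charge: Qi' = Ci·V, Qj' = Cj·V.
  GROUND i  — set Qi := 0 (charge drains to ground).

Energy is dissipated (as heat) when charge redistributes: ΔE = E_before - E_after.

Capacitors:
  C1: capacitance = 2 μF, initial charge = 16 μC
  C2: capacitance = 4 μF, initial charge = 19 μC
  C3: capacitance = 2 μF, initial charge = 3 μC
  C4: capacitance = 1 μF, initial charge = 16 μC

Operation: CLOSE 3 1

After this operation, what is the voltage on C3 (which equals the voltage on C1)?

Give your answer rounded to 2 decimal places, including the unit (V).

Initial: C1(2μF, Q=16μC, V=8.00V), C2(4μF, Q=19μC, V=4.75V), C3(2μF, Q=3μC, V=1.50V), C4(1μF, Q=16μC, V=16.00V)
Op 1: CLOSE 3-1: Q_total=19.00, C_total=4.00, V=4.75; Q3=9.50, Q1=9.50; dissipated=21.125

Answer: 4.75 V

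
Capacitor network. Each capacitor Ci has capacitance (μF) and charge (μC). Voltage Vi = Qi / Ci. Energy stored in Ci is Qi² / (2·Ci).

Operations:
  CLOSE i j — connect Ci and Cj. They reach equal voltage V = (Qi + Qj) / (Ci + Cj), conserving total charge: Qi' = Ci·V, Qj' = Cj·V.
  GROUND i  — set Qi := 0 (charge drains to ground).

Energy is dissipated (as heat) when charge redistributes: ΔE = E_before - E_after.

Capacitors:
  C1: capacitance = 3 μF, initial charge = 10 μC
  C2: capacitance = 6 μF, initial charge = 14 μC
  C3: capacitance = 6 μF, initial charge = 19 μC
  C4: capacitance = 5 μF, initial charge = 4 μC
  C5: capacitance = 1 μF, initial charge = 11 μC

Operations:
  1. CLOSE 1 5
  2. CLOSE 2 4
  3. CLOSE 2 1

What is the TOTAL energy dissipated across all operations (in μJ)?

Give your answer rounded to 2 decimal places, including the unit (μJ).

Initial: C1(3μF, Q=10μC, V=3.33V), C2(6μF, Q=14μC, V=2.33V), C3(6μF, Q=19μC, V=3.17V), C4(5μF, Q=4μC, V=0.80V), C5(1μF, Q=11μC, V=11.00V)
Op 1: CLOSE 1-5: Q_total=21.00, C_total=4.00, V=5.25; Q1=15.75, Q5=5.25; dissipated=22.042
Op 2: CLOSE 2-4: Q_total=18.00, C_total=11.00, V=1.64; Q2=9.82, Q4=8.18; dissipated=3.206
Op 3: CLOSE 2-1: Q_total=25.57, C_total=9.00, V=2.84; Q2=17.05, Q1=8.52; dissipated=13.058
Total dissipated: 38.306 μJ

Answer: 38.31 μJ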